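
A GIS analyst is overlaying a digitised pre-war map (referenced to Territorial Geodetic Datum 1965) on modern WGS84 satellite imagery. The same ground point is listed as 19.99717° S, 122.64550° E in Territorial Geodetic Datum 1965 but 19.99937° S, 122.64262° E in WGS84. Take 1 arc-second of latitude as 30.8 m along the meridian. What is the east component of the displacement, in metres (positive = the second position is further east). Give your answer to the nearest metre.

ΔE = -300 m

Δφ = -19.99937° − -19.99717° = -0.00220°; Δλ = 122.64262° − 122.64550° = -0.00288°.
1° of latitude = 3600 × 30.80 = 110880 m.
ΔN = Δφ × 110880 = -243.9 m; ΔE = Δλ × 110880 × cos(-19.99717°) = -0.00288 × 110880 × 0.939710 = -300.1 m.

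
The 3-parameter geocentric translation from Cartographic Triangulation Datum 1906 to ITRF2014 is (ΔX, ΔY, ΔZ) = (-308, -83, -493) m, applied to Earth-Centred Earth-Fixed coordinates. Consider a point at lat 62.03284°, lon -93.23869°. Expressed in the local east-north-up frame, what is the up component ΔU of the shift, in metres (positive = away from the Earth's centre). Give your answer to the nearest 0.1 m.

ΔU = -388.4 m

At φ = 62.03284°, λ = -93.23869°: sin φ = 0.883217, cos φ = 0.468965, sin λ = -0.998403, cos λ = -0.056496.
ΔU = cos φ cos λ·ΔX + cos φ sin λ·ΔY + sin φ·ΔZ = (0.468965)(-0.056496)(-308) + (0.468965)(-0.998403)(-83) + (0.883217)(-493) = -388.40 m.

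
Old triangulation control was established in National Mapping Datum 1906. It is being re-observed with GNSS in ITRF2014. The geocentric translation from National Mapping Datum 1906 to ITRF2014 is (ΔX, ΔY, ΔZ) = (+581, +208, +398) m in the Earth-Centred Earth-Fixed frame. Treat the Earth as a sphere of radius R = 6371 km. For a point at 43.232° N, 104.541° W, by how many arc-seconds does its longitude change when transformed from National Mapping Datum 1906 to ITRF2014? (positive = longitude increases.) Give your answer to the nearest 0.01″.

Δλ = 22.67″

sin φ = 0.684954, cos φ = 0.728586, sin λ = -0.967968, cos λ = -0.251073.
East component: ΔE = −sin λ·ΔX + cos λ·ΔY = −(-0.967968)(581) + (-0.251073)(208) = 510.17 m.
1° of latitude spans πR/180 = 111195 m; at latitude φ, 1° of longitude spans that × cos φ = 81015.1 m, so Δλ = 510.17 / 81015.1 × 3600 = 22.670″.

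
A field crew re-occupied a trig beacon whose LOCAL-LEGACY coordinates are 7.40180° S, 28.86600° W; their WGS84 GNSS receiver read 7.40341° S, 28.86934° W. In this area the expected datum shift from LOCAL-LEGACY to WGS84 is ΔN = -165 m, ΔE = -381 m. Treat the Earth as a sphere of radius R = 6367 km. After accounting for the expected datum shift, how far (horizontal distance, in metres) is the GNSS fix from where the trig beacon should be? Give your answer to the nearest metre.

19 m

Observed coordinate differences: Δφ = -0.00161°, Δλ = -0.00334°.
Converting to metres (1° lat = 111125 m, cos φ = 0.991667): observed ΔN = -178.9 m, observed ΔE = -368.1 m.
Subtracting the expected shift leaves a residual of -178.9 − (-165) = -13.9 m north and -368.1 − (-381) = 12.9 m east.
Residual distance = √((-13.9)² + 12.9²) = 19.0 m.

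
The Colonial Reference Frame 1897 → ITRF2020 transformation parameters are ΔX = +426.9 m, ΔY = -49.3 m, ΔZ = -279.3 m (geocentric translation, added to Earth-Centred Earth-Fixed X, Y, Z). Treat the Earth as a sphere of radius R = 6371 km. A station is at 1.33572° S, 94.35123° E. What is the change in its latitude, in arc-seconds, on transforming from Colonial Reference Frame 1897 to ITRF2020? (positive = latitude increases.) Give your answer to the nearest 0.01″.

sin φ = -0.023311, cos φ = 0.999728, sin λ = 0.997118, cos λ = -0.075870.
North component: ΔN = −sin φ cos λ·ΔX − sin φ sin λ·ΔY + cos φ·ΔZ = −(-0.023311)(-0.075870)(426.9) − (-0.023311)(0.997118)(-49.3) + (0.999728)(-279.3) = -281.13 m.
1° of latitude spans πR/180 = 111195 m, so Δφ = -281.13 / 111195 × 3600 = -9.102″.

Δφ = -9.10″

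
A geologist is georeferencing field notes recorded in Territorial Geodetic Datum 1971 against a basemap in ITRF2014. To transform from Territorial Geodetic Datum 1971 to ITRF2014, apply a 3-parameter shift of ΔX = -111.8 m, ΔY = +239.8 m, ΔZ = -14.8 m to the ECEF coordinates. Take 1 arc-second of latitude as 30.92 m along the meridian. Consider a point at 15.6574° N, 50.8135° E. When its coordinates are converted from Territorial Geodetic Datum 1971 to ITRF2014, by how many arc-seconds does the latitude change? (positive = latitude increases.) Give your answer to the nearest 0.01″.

sin φ = 0.269885, cos φ = 0.962893, sin λ = 0.775093, cos λ = 0.631847.
North component: ΔN = −sin φ cos λ·ΔX − sin φ sin λ·ΔY + cos φ·ΔZ = −(0.269885)(0.631847)(-111.8) − (0.269885)(0.775093)(239.8) + (0.962893)(-14.8) = -45.35 m.
1° of latitude spans 3600 × 30.92 = 111312 m, so Δφ = -45.35 / 111312 × 3600 = -1.467″.

Δφ = -1.47″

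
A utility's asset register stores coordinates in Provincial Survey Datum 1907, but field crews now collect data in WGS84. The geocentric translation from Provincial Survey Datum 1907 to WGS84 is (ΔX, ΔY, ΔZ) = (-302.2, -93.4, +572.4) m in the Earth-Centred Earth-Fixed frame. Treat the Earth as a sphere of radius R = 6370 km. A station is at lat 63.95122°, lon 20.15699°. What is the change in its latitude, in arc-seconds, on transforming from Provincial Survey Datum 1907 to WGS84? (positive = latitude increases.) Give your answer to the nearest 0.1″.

Δφ = 17.3″

sin φ = 0.898421, cos φ = 0.439136, sin λ = 0.344594, cos λ = 0.938752.
North component: ΔN = −sin φ cos λ·ΔX − sin φ sin λ·ΔY + cos φ·ΔZ = −(0.898421)(0.938752)(-302.2) − (0.898421)(0.344594)(-93.4) + (0.439136)(572.4) = 535.15 m.
1° of latitude spans πR/180 = 111177 m, so Δφ = 535.15 / 111177 × 3600 = 17.329″.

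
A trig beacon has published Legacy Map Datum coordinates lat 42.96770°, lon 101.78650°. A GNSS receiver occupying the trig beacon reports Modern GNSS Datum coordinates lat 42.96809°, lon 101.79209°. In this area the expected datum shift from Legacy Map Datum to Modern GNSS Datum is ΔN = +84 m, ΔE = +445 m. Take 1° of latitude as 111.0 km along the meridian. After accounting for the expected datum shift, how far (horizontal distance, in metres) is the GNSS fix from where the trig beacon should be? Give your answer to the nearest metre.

Observed coordinate differences: Δφ = +0.00039°, Δλ = +0.00559°.
Converting to metres (1° lat = 111000 m, cos φ = 0.731738): observed ΔN = 43.3 m, observed ΔE = 454.0 m.
Subtracting the expected shift leaves a residual of 43.3 − (84) = -40.7 m north and 454.0 − (445) = 9.0 m east.
Residual distance = √((-40.7)² + 9.0²) = 41.7 m.

42 m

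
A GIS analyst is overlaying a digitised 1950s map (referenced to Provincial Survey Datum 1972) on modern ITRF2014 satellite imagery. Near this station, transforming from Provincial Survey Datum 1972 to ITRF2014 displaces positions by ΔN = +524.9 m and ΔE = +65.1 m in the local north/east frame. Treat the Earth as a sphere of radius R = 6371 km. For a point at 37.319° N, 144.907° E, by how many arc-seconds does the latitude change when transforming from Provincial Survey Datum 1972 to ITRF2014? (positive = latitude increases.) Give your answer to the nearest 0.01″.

On a sphere of radius R, 1 rad of latitude = R, so Δφ = ΔN / R = 524.9 / 6371000 = 8.2389e-05 rad = 16.994″.

Δφ = 16.99″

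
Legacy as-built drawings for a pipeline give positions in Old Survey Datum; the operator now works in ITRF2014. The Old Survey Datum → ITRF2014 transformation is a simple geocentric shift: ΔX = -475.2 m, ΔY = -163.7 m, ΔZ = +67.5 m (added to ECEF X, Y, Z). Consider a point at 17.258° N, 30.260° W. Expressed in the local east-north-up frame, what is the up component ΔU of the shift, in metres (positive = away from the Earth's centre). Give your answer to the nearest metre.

The local up (radial) axis is (cos φ cos λ, cos φ sin λ, sin φ), giving ΔU = -391.974 + 78.779 + 20.026 = -293.17 m.

ΔU = -293 m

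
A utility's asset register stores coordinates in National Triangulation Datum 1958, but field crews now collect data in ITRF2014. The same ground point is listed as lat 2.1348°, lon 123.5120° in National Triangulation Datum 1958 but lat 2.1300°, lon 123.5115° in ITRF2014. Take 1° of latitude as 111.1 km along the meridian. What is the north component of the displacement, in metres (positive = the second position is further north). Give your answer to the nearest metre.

ΔN = -533 m

Δφ = 2.1300° − 2.1348° = -0.0048°; Δλ = 123.5115° − 123.5120° = -0.0005°.
ΔN = Δφ × 111100 = -533.3 m; ΔE = Δλ × 111100 × cos(2.1348°) = -0.0005 × 111100 × 0.999306 = -55.5 m.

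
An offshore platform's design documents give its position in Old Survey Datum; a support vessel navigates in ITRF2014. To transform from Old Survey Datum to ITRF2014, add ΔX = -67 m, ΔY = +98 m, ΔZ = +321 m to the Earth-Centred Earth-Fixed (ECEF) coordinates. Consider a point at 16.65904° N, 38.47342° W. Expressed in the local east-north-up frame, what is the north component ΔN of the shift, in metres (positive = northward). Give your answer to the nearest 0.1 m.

The local north axis is (−sin φ cos λ, −sin φ sin λ, cos φ), giving ΔN = 15.037 + 17.479 + 307.527 = 340.04 m.

ΔN = 340.0 m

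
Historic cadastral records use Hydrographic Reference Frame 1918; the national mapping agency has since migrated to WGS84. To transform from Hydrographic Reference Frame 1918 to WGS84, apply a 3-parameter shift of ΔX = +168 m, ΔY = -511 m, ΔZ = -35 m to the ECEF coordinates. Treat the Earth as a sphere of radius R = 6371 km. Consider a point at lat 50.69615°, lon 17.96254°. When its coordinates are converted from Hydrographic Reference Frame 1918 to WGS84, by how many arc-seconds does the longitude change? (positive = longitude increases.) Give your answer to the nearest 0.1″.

sin φ = 0.773798, cos φ = 0.633433, sin λ = 0.308395, cos λ = 0.951258.
East component: ΔE = −sin λ·ΔX + cos λ·ΔY = −(0.308395)(168) + (0.951258)(-511) = -537.90 m.
1° of latitude spans πR/180 = 111195 m; at latitude φ, 1° of longitude spans that × cos φ = 70434.5 m, so Δλ = -537.90 / 70434.5 × 3600 = -27.493″.

Δλ = -27.5″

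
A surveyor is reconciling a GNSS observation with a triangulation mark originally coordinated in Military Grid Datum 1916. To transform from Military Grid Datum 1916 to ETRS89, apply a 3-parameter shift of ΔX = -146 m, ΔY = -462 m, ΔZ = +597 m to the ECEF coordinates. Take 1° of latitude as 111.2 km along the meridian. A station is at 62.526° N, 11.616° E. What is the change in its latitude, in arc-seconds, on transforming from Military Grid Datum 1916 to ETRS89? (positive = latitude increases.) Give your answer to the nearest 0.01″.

Δφ = 15.70″

sin φ = 0.887220, cos φ = 0.461346, sin λ = 0.201351, cos λ = 0.979519.
North component: ΔN = −sin φ cos λ·ΔX − sin φ sin λ·ΔY + cos φ·ΔZ = −(0.887220)(0.979519)(-146) − (0.887220)(0.201351)(-462) + (0.461346)(597) = 484.84 m.
1° of latitude spans 111200 m, so Δφ = 484.84 / 111200 × 3600 = 15.696″.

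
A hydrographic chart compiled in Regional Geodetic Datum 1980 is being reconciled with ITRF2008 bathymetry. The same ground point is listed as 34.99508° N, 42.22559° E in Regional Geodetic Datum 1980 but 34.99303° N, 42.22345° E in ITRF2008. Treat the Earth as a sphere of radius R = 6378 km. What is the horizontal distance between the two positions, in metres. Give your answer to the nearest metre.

Δφ = 34.99303° − 34.99508° = -0.00205°; Δλ = 42.22345° − 42.22559° = -0.00214°.
1° along a meridian = πR/180 = 111317 m.
ΔN = Δφ × 111317 = -228.2 m; ΔE = Δλ × 111317 × cos(34.99508°) = -0.00214 × 111317 × 0.819201 = -195.1 m.
Distance = √(ΔE² + ΔN²) = √((-195.1)² + (-228.2)²) = 300.3 m.

300 m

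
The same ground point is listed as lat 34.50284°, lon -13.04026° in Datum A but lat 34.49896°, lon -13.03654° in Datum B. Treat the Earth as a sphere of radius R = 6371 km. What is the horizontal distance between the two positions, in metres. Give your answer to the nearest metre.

Δφ = 34.49896° − 34.50284° = -0.00388°; Δλ = -13.03654° − -13.04026° = +0.00372°.
1° along a meridian = πR/180 = 111195 m.
ΔN = Δφ × 111195 = -431.4 m; ΔE = Δλ × 111195 × cos(34.50284°) = +0.00372 × 111195 × 0.824098 = 340.9 m.
Distance = √(ΔE² + ΔN²) = √(340.9² + (-431.4)²) = 549.9 m.

550 m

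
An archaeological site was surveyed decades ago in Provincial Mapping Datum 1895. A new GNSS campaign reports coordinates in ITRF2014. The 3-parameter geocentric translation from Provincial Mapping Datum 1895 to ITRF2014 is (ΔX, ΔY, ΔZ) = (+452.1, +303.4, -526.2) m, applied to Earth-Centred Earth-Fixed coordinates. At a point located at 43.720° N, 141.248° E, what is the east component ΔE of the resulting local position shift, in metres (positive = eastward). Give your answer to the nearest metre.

The local east axis at (φ, λ) is (−sin λ, cos λ, 0), so ΔE = −sin(141.248°)·452.1 + cos(141.248°)·303.4 = -519.60 m.

ΔE = -520 m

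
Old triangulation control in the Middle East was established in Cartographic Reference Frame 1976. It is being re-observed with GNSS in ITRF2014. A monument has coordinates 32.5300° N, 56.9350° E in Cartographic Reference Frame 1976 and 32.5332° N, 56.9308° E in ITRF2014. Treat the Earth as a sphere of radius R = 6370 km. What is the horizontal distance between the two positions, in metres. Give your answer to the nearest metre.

531 m

Δφ = 32.5332° − 32.5300° = +0.0032°; Δλ = 56.9308° − 56.9350° = -0.0042°.
1° along a meridian = πR/180 = 111177 m.
ΔN = Δφ × 111177 = 355.8 m; ΔE = Δλ × 111177 × cos(32.5300°) = -0.0042 × 111177 × 0.843110 = -393.7 m.
Distance = √(ΔE² + ΔN²) = √((-393.7)² + 355.8²) = 530.6 m.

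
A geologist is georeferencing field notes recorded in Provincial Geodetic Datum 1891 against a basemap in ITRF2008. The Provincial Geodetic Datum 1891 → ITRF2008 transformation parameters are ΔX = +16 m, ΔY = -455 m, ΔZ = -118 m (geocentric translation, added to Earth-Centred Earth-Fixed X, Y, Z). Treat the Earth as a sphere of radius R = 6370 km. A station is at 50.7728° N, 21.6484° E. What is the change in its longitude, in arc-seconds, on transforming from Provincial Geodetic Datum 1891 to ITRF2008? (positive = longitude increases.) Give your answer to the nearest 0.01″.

sin φ = 0.774644, cos φ = 0.632397, sin λ = 0.368910, cos λ = 0.929465.
East component: ΔE = −sin λ·ΔX + cos λ·ΔY = −(0.368910)(16) + (0.929465)(-455) = -428.81 m.
1° of latitude spans πR/180 = 111177 m; at latitude φ, 1° of longitude spans that × cos φ = 70308.3 m, so Δλ = -428.81 / 70308.3 × 3600 = -21.956″.

Δλ = -21.96″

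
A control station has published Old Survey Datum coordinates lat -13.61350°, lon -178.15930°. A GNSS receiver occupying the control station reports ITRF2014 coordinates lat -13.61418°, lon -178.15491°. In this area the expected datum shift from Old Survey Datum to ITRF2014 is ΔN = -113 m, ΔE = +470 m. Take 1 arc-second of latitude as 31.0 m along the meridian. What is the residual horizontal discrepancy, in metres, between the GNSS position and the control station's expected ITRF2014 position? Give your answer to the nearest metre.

38 m

Observed coordinate differences: Δφ = -0.00068°, Δλ = +0.00439°.
Converting to metres (1° lat = 111600 m, cos φ = 0.971906): observed ΔN = -75.9 m, observed ΔE = 476.2 m.
Subtracting the expected shift leaves a residual of -75.9 − (-113) = 37.1 m north and 476.2 − (470) = 6.2 m east.
Residual distance = √(37.1² + 6.2²) = 37.6 m.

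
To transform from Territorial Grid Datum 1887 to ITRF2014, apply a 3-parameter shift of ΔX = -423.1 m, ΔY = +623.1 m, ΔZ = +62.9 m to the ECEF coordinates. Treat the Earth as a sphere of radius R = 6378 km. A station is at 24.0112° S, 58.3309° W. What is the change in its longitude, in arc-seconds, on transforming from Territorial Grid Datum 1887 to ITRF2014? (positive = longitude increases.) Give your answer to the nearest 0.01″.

Δλ = -1.17″

sin φ = -0.406915, cos φ = 0.913466, sin λ = -0.851094, cos λ = 0.525013.
East component: ΔE = −sin λ·ΔX + cos λ·ΔY = −(-0.851094)(-423.1) + (0.525013)(623.1) = -32.96 m.
1° of latitude spans πR/180 = 111317 m; at latitude φ, 1° of longitude spans that × cos φ = 101684.4 m, so Δλ = -32.96 / 101684.4 × 3600 = -1.167″.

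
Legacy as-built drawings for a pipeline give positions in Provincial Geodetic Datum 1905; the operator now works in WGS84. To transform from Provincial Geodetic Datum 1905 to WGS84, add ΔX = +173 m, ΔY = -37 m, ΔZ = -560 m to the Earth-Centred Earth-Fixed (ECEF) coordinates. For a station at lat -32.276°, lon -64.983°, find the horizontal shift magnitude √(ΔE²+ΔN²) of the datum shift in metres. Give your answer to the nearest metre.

440 m

At φ = -32.276°, λ = -64.983°: sin φ = -0.533998, cos φ = 0.845486, sin λ = -0.906182, cos λ = 0.422887.
ΔE = −sin λ·ΔX + cos λ·ΔY = −(-0.906182)·(173) + (0.422887)·(-37) = 141.12 m.
ΔN = −sin φ cos λ·ΔX − sin φ sin λ·ΔY + cos φ·ΔZ = −(-0.533998)(0.422887)(173) − (-0.533998)(-0.906182)(-37) + (0.845486)(-560) = -416.50 m.
Horizontal magnitude = √(ΔE² + ΔN²) = √(141.12² + (-416.50)²) = 439.76 m.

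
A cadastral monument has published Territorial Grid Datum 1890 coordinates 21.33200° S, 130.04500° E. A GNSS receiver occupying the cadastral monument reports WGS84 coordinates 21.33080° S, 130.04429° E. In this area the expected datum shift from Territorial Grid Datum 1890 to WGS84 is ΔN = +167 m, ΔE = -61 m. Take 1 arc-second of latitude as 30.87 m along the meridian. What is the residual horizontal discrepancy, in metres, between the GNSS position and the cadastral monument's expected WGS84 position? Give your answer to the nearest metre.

36 m

Observed coordinate differences: Δφ = +0.00120°, Δλ = -0.00071°.
Converting to metres (1° lat = 111132 m, cos φ = 0.931488): observed ΔN = 133.4 m, observed ΔE = -73.5 m.
Subtracting the expected shift leaves a residual of 133.4 − (167) = -33.6 m north and -73.5 − (-61) = -12.5 m east.
Residual distance = √((-33.6)² + (-12.5)²) = 35.9 m.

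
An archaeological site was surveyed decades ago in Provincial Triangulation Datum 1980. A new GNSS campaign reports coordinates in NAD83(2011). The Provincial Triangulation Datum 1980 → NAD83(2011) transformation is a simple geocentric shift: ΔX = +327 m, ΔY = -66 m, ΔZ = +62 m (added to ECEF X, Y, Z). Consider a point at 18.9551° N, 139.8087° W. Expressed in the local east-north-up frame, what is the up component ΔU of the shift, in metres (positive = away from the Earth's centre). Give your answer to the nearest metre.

ΔU = -176 m

The local up (radial) axis is (cos φ cos λ, cos φ sin λ, sin φ), giving ΔU = -236.248 + 40.283 + 20.139 = -175.83 m.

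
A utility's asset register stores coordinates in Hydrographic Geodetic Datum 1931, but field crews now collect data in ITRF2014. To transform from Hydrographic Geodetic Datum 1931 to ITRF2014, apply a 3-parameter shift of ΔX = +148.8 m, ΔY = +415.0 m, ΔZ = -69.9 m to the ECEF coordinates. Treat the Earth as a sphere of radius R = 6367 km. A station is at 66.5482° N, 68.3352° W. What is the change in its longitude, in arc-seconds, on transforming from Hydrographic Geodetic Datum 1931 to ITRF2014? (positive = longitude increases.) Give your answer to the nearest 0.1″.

sin φ = 0.917395, cos φ = 0.397977, sin λ = -0.929360, cos λ = 0.369176.
East component: ΔE = −sin λ·ΔX + cos λ·ΔY = −(-0.929360)(148.8) + (0.369176)(415.0) = 291.50 m.
1° of latitude spans πR/180 = 111125 m; at latitude φ, 1° of longitude spans that × cos φ = 44225.3 m, so Δλ = 291.50 / 44225.3 × 3600 = 23.728″.

Δλ = 23.7″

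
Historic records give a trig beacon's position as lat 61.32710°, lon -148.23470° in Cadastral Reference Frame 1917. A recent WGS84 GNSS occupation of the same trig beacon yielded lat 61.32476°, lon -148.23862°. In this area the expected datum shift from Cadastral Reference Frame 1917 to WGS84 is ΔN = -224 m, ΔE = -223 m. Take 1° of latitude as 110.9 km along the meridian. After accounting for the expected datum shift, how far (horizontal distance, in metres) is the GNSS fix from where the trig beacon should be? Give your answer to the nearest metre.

38 m

Observed coordinate differences: Δφ = -0.00234°, Δλ = -0.00392°.
Converting to metres (1° lat = 110900 m, cos φ = 0.479809): observed ΔN = -259.5 m, observed ΔE = -208.6 m.
Subtracting the expected shift leaves a residual of -259.5 − (-224) = -35.5 m north and -208.6 − (-223) = 14.4 m east.
Residual distance = √((-35.5)² + 14.4²) = 38.3 m.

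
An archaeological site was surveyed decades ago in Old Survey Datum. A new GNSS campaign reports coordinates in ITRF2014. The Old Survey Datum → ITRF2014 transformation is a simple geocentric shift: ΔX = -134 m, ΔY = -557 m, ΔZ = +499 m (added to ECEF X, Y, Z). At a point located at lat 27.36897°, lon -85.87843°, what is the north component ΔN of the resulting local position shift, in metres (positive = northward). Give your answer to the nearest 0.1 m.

The local north axis is (−sin φ cos λ, −sin φ sin λ, cos φ), giving ΔN = 4.428 − 255.401 + 443.144 = 192.17 m.

ΔN = 192.2 m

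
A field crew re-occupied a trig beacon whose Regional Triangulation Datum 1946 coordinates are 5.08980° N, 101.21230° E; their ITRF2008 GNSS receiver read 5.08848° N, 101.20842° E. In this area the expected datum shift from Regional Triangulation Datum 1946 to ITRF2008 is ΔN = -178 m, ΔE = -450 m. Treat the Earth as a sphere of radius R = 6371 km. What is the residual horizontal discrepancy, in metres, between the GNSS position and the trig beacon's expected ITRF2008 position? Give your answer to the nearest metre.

37 m

Observed coordinate differences: Δφ = -0.00132°, Δλ = -0.00388°.
Converting to metres (1° lat = 111195 m, cos φ = 0.996057): observed ΔN = -146.8 m, observed ΔE = -429.7 m.
Subtracting the expected shift leaves a residual of -146.8 − (-178) = 31.2 m north and -429.7 − (-450) = 20.3 m east.
Residual distance = √(31.2² + 20.3²) = 37.2 m.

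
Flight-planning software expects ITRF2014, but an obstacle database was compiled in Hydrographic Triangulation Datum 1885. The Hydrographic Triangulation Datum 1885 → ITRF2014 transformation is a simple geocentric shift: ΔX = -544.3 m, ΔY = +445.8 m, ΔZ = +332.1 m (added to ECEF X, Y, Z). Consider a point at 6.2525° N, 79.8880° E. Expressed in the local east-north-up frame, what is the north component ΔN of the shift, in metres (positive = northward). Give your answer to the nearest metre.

ΔN = 293 m

At φ = 6.2525°, λ = 79.8880°: sin φ = 0.108910, cos φ = 0.994052, sin λ = 0.984466, cos λ = 0.175573.
ΔN = −sin φ cos λ·ΔX − sin φ sin λ·ΔY + cos φ·ΔZ = −(0.108910)(0.175573)(-544.3) − (0.108910)(0.984466)(445.8) + (0.994052)(332.1) = 292.73 m.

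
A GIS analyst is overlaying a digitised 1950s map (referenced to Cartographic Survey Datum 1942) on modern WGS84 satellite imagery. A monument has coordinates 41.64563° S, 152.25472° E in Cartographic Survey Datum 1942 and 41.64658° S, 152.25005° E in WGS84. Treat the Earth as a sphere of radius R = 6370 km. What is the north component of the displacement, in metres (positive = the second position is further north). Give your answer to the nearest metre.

Δφ = -41.64658° − -41.64563° = -0.00095°; Δλ = 152.25005° − 152.25472° = -0.00467°.
1° along a meridian = πR/180 = 111177 m.
ΔN = Δφ × 111177 = -105.6 m; ΔE = Δλ × 111177 × cos(-41.64563°) = -0.00467 × 111177 × 0.747269 = -388.0 m.

ΔN = -106 m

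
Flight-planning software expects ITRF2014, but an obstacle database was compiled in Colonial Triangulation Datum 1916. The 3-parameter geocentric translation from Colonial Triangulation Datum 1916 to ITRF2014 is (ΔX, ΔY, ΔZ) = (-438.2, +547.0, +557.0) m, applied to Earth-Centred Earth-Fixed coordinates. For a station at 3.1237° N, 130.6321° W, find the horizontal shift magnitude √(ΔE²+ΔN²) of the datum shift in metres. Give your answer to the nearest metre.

The local east axis at (φ, λ) is (−sin λ, cos λ, 0), so ΔE = −sin(-130.6321°)·(-438.2) + cos(-130.6321°)·547.0 = -688.76 m.
The local north axis is (−sin φ cos λ, −sin φ sin λ, cos φ), giving ΔN = -15.550 + 22.621 + 556.172 = 563.24 m.
Horizontal magnitude = √(ΔE² + ΔN²) = √((-688.76)² + 563.24²) = 889.74 m.

890 m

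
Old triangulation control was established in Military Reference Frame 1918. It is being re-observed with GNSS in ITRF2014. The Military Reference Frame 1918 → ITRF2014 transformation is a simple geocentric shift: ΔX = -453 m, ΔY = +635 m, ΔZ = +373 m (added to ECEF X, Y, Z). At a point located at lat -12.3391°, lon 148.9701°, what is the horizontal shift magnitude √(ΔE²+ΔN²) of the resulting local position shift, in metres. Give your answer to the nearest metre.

603 m

The local east axis at (φ, λ) is (−sin λ, cos λ, 0), so ΔE = −sin(148.9701°)·(-453) + cos(148.9701°)·635 = -310.62 m.
The local north axis is (−sin φ cos λ, −sin φ sin λ, cos φ), giving ΔN = 82.952 + 69.950 + 364.384 = 517.29 m.
Horizontal magnitude = √(ΔE² + ΔN²) = √((-310.62)² + 517.29²) = 603.38 m.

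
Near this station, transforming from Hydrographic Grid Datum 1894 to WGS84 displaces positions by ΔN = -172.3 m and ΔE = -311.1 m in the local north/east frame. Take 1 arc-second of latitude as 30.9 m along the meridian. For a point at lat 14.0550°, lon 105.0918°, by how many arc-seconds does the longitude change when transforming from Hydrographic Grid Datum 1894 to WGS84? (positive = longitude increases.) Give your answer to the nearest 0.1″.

Δλ = -10.4″

At latitude 14.0550°, cos φ = 0.970063.
1″ of longitude at this latitude = 30.90 × cos φ = 29.9749 m, so Δλ = -311.1 / 29.9749 = -10.379″.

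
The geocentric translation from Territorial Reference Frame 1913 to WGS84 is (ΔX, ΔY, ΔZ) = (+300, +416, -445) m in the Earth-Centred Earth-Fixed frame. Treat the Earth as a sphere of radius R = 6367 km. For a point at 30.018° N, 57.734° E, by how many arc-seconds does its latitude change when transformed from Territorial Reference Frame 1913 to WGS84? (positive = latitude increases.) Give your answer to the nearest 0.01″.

sin φ = 0.500272, cos φ = 0.865868, sin λ = 0.845579, cos λ = 0.533851.
North component: ΔN = −sin φ cos λ·ΔX − sin φ sin λ·ΔY + cos φ·ΔZ = −(0.500272)(0.533851)(300) − (0.500272)(0.845579)(416) + (0.865868)(-445) = -641.41 m.
1° of latitude spans πR/180 = 111125 m, so Δφ = -641.41 / 111125 × 3600 = -20.779″.

Δφ = -20.78″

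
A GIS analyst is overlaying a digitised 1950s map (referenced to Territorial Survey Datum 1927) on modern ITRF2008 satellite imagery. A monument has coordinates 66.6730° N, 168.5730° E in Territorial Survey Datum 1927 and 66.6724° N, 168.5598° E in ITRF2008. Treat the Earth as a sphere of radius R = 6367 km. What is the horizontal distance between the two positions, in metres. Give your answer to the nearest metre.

Δφ = 66.6724° − 66.6730° = -0.0006°; Δλ = 168.5598° − 168.5730° = -0.0132°.
1° along a meridian = πR/180 = 111125 m.
ΔN = Δφ × 111125 = -66.7 m; ΔE = Δλ × 111125 × cos(66.6730°) = -0.0132 × 111125 × 0.395978 = -580.8 m.
Distance = √(ΔE² + ΔN²) = √((-580.8)² + (-66.7)²) = 584.7 m.

585 m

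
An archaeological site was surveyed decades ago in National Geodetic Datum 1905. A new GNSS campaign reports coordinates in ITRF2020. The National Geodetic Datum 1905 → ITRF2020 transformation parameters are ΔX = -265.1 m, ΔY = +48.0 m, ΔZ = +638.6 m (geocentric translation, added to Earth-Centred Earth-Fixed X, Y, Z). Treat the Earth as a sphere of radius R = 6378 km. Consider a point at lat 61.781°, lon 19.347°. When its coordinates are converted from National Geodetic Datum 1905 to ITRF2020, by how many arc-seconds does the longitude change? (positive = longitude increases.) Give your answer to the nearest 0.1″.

Δλ = 9.1″

sin φ = 0.881147, cos φ = 0.472843, sin λ = 0.331288, cos λ = 0.943530.
East component: ΔE = −sin λ·ΔX + cos λ·ΔY = −(0.331288)(-265.1) + (0.943530)(48.0) = 133.11 m.
1° of latitude spans πR/180 = 111317 m; at latitude φ, 1° of longitude spans that × cos φ = 52635.5 m, so Δλ = 133.11 / 52635.5 × 3600 = 9.104″.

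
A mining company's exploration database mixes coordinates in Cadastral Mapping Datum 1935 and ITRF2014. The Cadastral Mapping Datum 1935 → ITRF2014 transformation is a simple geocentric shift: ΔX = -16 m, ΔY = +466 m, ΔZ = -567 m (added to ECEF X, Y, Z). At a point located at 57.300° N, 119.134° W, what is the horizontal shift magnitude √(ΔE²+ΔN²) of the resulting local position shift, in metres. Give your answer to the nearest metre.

243 m

The local east axis at (φ, λ) is (−sin λ, cos λ, 0), so ΔE = −sin(-119.134°)·(-16) + cos(-119.134°)·466 = -240.85 m.
The local north axis is (−sin φ cos λ, −sin φ sin λ, cos φ), giving ΔN = -6.555 + 342.531 − 306.316 = 29.66 m.
Horizontal magnitude = √(ΔE² + ΔN²) = √((-240.85)² + 29.66²) = 242.67 m.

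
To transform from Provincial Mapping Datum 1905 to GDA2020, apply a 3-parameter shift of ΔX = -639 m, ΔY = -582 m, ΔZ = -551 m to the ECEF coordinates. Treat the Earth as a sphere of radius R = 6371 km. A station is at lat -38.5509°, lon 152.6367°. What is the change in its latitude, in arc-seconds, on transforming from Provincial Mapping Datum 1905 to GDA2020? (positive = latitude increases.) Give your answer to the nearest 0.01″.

Δφ = -7.90″

sin φ = -0.623210, cos φ = 0.782055, sin λ = 0.459631, cos λ = -0.888110.
North component: ΔN = −sin φ cos λ·ΔX − sin φ sin λ·ΔY + cos φ·ΔZ = −(-0.623210)(-0.888110)(-639) − (-0.623210)(0.459631)(-582) + (0.782055)(-551) = -243.95 m.
1° of latitude spans πR/180 = 111195 m, so Δφ = -243.95 / 111195 × 3600 = -7.898″.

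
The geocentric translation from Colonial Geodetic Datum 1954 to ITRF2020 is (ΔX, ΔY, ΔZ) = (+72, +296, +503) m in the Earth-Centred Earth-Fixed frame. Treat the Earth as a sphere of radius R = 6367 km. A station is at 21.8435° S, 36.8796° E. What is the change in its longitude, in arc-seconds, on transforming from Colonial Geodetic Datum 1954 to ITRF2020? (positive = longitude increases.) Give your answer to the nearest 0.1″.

Δλ = 6.8″

sin φ = -0.372073, cos φ = 0.928204, sin λ = 0.600135, cos λ = 0.799898.
East component: ΔE = −sin λ·ΔX + cos λ·ΔY = −(0.600135)(72) + (0.799898)(296) = 193.56 m.
1° of latitude spans πR/180 = 111125 m; at latitude φ, 1° of longitude spans that × cos φ = 103146.7 m, so Δλ = 193.56 / 103146.7 × 3600 = 6.756″.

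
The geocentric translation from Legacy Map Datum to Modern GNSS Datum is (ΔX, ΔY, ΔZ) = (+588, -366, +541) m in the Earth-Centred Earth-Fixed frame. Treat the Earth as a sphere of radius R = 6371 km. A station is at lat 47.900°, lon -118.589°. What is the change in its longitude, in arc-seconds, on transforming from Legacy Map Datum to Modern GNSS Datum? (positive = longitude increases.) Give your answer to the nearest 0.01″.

Δλ = 33.39″

sin φ = 0.741976, cos φ = 0.670427, sin λ = -0.878075, cos λ = -0.478523.
East component: ΔE = −sin λ·ΔX + cos λ·ΔY = −(-0.878075)(588) + (-0.478523)(-366) = 691.45 m.
1° of latitude spans πR/180 = 111195 m; at latitude φ, 1° of longitude spans that × cos φ = 74548.0 m, so Δλ = 691.45 / 74548.0 × 3600 = 33.391″.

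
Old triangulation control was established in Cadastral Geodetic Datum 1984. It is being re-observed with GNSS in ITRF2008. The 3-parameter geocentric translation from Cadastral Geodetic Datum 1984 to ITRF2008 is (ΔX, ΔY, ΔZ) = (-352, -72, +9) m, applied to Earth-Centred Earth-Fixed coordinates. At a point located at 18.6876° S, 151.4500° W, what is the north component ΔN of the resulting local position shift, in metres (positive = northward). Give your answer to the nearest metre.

ΔN = 119 m

The local north axis is (−sin φ cos λ, −sin φ sin λ, cos φ), giving ΔN = 99.069 + 11.025 + 8.526 = 118.62 m.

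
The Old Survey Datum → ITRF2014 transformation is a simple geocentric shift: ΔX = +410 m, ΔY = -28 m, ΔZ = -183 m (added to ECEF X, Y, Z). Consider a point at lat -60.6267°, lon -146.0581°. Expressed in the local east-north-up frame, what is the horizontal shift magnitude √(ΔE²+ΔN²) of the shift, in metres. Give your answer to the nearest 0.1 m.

The local east axis at (φ, λ) is (−sin λ, cos λ, 0), so ΔE = −sin(-146.0581°)·410 + cos(-146.0581°)·(-28) = 252.15 m.
The local north axis is (−sin φ cos λ, −sin φ sin λ, cos φ), giving ΔN = -296.410 + 13.624 − 89.761 = -372.55 m.
Horizontal magnitude = √(ΔE² + ΔN²) = √(252.15² + (-372.55)²) = 449.86 m.

449.9 m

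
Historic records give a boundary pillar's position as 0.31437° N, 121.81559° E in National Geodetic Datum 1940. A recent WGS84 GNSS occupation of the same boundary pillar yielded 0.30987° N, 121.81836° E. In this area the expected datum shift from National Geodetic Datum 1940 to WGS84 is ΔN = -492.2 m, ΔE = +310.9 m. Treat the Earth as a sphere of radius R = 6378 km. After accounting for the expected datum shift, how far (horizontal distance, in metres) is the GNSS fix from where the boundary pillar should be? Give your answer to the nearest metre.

Observed coordinate differences: Δφ = -0.00450°, Δλ = +0.00277°.
Converting to metres (1° lat = 111317 m, cos φ = 0.999985): observed ΔN = -500.9 m, observed ΔE = 308.3 m.
Subtracting the expected shift leaves a residual of -500.9 − (-492.2) = -8.7 m north and 308.3 − (310.9) = -2.6 m east.
Residual distance = √((-8.7)² + (-2.6)²) = 9.1 m.

9 m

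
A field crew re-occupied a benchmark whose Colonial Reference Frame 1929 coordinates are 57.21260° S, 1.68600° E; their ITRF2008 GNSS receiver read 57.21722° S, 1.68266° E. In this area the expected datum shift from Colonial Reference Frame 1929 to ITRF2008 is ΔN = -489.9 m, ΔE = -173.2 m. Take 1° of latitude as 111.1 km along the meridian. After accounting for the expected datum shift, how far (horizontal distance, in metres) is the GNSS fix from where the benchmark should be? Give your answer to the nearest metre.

36 m

Observed coordinate differences: Δφ = -0.00462°, Δλ = -0.00334°.
Converting to metres (1° lat = 111100 m, cos φ = 0.541523): observed ΔN = -513.3 m, observed ΔE = -200.9 m.
Subtracting the expected shift leaves a residual of -513.3 − (-489.9) = -23.4 m north and -200.9 − (-173.2) = -27.7 m east.
Residual distance = √((-23.4)² + (-27.7)²) = 36.3 m.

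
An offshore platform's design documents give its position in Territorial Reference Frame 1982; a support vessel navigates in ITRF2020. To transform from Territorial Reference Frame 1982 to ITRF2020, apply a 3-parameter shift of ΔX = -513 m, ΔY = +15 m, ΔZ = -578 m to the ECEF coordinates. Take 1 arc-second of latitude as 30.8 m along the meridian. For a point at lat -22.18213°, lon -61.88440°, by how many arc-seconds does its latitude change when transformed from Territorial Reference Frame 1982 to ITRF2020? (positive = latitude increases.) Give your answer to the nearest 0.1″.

sin φ = -0.377552, cos φ = 0.925988, sin λ = -0.881999, cos λ = 0.471252.
North component: ΔN = −sin φ cos λ·ΔX − sin φ sin λ·ΔY + cos φ·ΔZ = −(-0.377552)(0.471252)(-513) − (-0.377552)(-0.881999)(15) + (0.925988)(-578) = -631.49 m.
1° of latitude spans 3600 × 30.80 = 110880 m, so Δφ = -631.49 / 110880 × 3600 = -20.503″.

Δφ = -20.5″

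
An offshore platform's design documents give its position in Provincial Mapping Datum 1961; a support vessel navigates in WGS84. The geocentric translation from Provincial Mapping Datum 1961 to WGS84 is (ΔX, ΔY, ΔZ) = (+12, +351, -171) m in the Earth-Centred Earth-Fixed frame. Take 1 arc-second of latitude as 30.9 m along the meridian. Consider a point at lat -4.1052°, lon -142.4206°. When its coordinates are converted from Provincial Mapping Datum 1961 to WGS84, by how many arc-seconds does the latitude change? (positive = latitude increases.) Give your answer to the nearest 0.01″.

sin φ = -0.071588, cos φ = 0.997434, sin λ = -0.609860, cos λ = -0.792509.
North component: ΔN = −sin φ cos λ·ΔX − sin φ sin λ·ΔY + cos φ·ΔZ = −(-0.071588)(-0.792509)(12) − (-0.071588)(-0.609860)(351) + (0.997434)(-171) = -186.57 m.
1° of latitude spans 3600 × 30.90 = 111240 m, so Δφ = -186.57 / 111240 × 3600 = -6.038″.

Δφ = -6.04″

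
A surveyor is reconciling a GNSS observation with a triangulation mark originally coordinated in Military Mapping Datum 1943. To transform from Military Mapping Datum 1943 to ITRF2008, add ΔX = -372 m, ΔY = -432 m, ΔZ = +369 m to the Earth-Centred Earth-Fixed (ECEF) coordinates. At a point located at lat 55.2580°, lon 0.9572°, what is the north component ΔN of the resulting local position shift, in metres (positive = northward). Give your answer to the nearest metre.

ΔN = 522 m

At φ = 55.2580°, λ = 0.9572°: sin φ = 0.821727, cos φ = 0.569882, sin λ = 0.016706, cos λ = 0.999860.
ΔN = −sin φ cos λ·ΔX − sin φ sin λ·ΔY + cos φ·ΔZ = −(0.821727)(0.999860)(-372) − (0.821727)(0.016706)(-432) + (0.569882)(369) = 521.86 m.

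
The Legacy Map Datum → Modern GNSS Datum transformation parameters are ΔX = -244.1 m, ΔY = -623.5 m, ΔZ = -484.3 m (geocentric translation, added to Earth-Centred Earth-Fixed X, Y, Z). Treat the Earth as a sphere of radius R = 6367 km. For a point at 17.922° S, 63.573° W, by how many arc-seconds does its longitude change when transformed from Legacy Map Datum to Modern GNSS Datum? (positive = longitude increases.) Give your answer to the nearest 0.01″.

sin φ = -0.307722, cos φ = 0.951476, sin λ = -0.895502, cos λ = 0.445057.
East component: ΔE = −sin λ·ΔX + cos λ·ΔY = −(-0.895502)(-244.1) + (0.445057)(-623.5) = -496.09 m.
1° of latitude spans πR/180 = 111125 m; at latitude φ, 1° of longitude spans that × cos φ = 105732.9 m, so Δλ = -496.09 / 105732.9 × 3600 = -16.891″.

Δλ = -16.89″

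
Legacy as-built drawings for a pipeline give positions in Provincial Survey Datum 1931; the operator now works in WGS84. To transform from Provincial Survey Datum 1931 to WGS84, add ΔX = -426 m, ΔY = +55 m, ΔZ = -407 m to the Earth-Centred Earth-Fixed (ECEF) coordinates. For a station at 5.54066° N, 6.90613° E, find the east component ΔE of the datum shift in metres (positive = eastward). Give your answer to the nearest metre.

ΔE = 106 m

The local east axis at (φ, λ) is (−sin λ, cos λ, 0), so ΔE = −sin(6.90613°)·(-426) + cos(6.90613°)·55 = 105.82 m.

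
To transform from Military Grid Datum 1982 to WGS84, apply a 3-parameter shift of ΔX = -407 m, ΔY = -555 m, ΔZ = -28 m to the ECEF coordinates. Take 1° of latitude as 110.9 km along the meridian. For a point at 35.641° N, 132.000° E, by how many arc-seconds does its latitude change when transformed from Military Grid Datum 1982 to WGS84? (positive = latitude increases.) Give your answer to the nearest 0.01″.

Δφ = 1.91″

sin φ = 0.582705, cos φ = 0.812684, sin λ = 0.743145, cos λ = -0.669131.
North component: ΔN = −sin φ cos λ·ΔX − sin φ sin λ·ΔY + cos φ·ΔZ = −(0.582705)(-0.669131)(-407) − (0.582705)(0.743145)(-555) + (0.812684)(-28) = 58.89 m.
1° of latitude spans 110900 m, so Δφ = 58.89 / 110900 × 3600 = 1.912″.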